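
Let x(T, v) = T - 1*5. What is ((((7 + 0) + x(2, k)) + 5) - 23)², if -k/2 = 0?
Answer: 196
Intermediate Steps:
k = 0 (k = -2*0 = 0)
x(T, v) = -5 + T (x(T, v) = T - 5 = -5 + T)
((((7 + 0) + x(2, k)) + 5) - 23)² = ((((7 + 0) + (-5 + 2)) + 5) - 23)² = (((7 - 3) + 5) - 23)² = ((4 + 5) - 23)² = (9 - 23)² = (-14)² = 196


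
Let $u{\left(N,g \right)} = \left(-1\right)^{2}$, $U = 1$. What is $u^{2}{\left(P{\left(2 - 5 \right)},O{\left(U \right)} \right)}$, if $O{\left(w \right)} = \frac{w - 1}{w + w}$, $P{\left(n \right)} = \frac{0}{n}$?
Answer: $1$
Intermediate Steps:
$P{\left(n \right)} = 0$
$O{\left(w \right)} = \frac{-1 + w}{2 w}$
$u{\left(N,g \right)} = 1$
$u^{2}{\left(P{\left(2 - 5 \right)},O{\left(U \right)} \right)} = 1^{2} = 1$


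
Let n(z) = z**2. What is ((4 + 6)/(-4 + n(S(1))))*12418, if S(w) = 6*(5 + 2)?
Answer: 6209/88 ≈ 70.557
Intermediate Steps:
S(w) = 42 (S(w) = 6*7 = 42)
((4 + 6)/(-4 + n(S(1))))*12418 = ((4 + 6)/(-4 + 42**2))*12418 = (10/(-4 + 1764))*12418 = (10/1760)*12418 = (10*(1/1760))*12418 = (1/176)*12418 = 6209/88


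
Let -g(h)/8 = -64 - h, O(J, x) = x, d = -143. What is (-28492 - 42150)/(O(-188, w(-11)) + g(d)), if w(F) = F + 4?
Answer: 70642/639 ≈ 110.55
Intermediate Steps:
w(F) = 4 + F
g(h) = 512 + 8*h (g(h) = -8*(-64 - h) = 512 + 8*h)
(-28492 - 42150)/(O(-188, w(-11)) + g(d)) = (-28492 - 42150)/((4 - 11) + (512 + 8*(-143))) = -70642/(-7 + (512 - 1144)) = -70642/(-7 - 632) = -70642/(-639) = -70642*(-1/639) = 70642/639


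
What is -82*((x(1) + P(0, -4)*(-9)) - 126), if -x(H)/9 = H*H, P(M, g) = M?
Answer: 11070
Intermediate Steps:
x(H) = -9*H² (x(H) = -9*H*H = -9*H²)
-82*((x(1) + P(0, -4)*(-9)) - 126) = -82*((-9*1² + 0*(-9)) - 126) = -82*((-9*1 + 0) - 126) = -82*((-9 + 0) - 126) = -82*(-9 - 126) = -82*(-135) = 11070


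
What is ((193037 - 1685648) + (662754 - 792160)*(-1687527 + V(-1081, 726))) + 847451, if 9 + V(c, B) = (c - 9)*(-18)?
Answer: 215837692736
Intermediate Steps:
V(c, B) = 153 - 18*c (V(c, B) = -9 + (c - 9)*(-18) = -9 + (-9 + c)*(-18) = -9 + (162 - 18*c) = 153 - 18*c)
((193037 - 1685648) + (662754 - 792160)*(-1687527 + V(-1081, 726))) + 847451 = ((193037 - 1685648) + (662754 - 792160)*(-1687527 + (153 - 18*(-1081)))) + 847451 = (-1492611 - 129406*(-1687527 + (153 + 19458))) + 847451 = (-1492611 - 129406*(-1687527 + 19611)) + 847451 = (-1492611 - 129406*(-1667916)) + 847451 = (-1492611 + 215838337896) + 847451 = 215836845285 + 847451 = 215837692736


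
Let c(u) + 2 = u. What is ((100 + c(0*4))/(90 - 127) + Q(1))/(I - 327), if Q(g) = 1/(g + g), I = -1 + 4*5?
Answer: 159/22792 ≈ 0.0069761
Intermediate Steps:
c(u) = -2 + u
I = 19 (I = -1 + 20 = 19)
Q(g) = 1/(2*g)
((100 + c(0*4))/(90 - 127) + Q(1))/(I - 327) = ((100 + (-2 + 0*4))/(90 - 127) + (½)/1)/(19 - 327) = ((100 + (-2 + 0))/(-37) + (½)*1)/(-308) = ((100 - 2)*(-1/37) + ½)*(-1/308) = (98*(-1/37) + ½)*(-1/308) = (-98/37 + ½)*(-1/308) = -159/74*(-1/308) = 159/22792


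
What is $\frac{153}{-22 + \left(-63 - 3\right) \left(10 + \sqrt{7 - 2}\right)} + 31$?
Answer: $\frac{619969}{20152} + \frac{459 \sqrt{5}}{20152} \approx 30.816$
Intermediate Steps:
$\frac{153}{-22 + \left(-63 - 3\right) \left(10 + \sqrt{7 - 2}\right)} + 31 = \frac{153}{-22 - 66 \left(10 + \sqrt{5}\right)} + 31 = \frac{153}{-22 - \left(660 + 66 \sqrt{5}\right)} + 31 = \frac{153}{-682 - 66 \sqrt{5}} + 31 = 31 + \frac{153}{-682 - 66 \sqrt{5}}$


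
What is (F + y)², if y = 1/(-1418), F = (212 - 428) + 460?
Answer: 119709772081/2010724 ≈ 59536.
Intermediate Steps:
F = 244 (F = -216 + 460 = 244)
y = -1/1418 ≈ -0.00070522
(F + y)² = (244 - 1/1418)² = (345991/1418)² = 119709772081/2010724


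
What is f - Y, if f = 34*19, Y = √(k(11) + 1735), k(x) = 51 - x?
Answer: 646 - 5*√71 ≈ 603.87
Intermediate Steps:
Y = 5*√71 (Y = √((51 - 1*11) + 1735) = √((51 - 11) + 1735) = √(40 + 1735) = √1775 = 5*√71 ≈ 42.131)
f = 646
f - Y = 646 - 5*√71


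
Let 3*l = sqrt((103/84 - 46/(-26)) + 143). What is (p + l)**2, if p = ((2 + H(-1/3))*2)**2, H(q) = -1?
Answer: (6552 + sqrt(43523571))**2/2683044 ≈ 64.443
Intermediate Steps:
p = 4 (p = ((2 - 1)*2)**2 = (1*2)**2 = 2**2 = 4)
l = sqrt(43523571)/1638 (l = sqrt((103/84 - 46/(-26)) + 143)/3 = sqrt((103*(1/84) - 46*(-1/26)) + 143)/3 = sqrt((103/84 + 23/13) + 143)/3 = sqrt(3271/1092 + 143)/3 = sqrt(159427/1092)/3 = (sqrt(43523571)/546)/3 = sqrt(43523571)/1638 ≈ 4.0276)
(p + l)**2 = (4 + sqrt(43523571)/1638)**2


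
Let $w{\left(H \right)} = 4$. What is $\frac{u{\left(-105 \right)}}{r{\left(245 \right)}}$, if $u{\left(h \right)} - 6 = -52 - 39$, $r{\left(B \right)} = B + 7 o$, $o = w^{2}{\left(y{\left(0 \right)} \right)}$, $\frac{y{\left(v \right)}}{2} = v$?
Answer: $- \frac{5}{21} \approx -0.2381$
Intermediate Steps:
$y{\left(v \right)} = 2 v$
$o = 16$ ($o = 4^{2} = 16$)
$r{\left(B \right)} = 112 + B$ ($r{\left(B \right)} = B + 7 \cdot 16 = B + 112 = 112 + B$)
$u{\left(h \right)} = -85$ ($u{\left(h \right)} = 6 - 91 = -85$)
$\frac{u{\left(-105 \right)}}{r{\left(245 \right)}} = - \frac{85}{112 + 245} = - \frac{85}{357} = \left(-85\right) \frac{1}{357} = - \frac{5}{21}$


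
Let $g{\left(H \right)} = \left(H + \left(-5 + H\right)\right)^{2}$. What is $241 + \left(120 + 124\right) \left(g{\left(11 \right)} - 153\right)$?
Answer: $33425$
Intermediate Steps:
$g{\left(H \right)} = \left(-5 + 2 H\right)^{2}$
$241 + \left(120 + 124\right) \left(g{\left(11 \right)} - 153\right) = 241 + \left(120 + 124\right) \left(\left(-5 + 2 \cdot 11\right)^{2} - 153\right) = 241 + 244 \left(\left(-5 + 22\right)^{2} - 153\right) = 241 + 244 \left(17^{2} - 153\right) = 241 + 244 \left(289 - 153\right) = 241 + 244 \cdot 136 = 241 + 33184 = 33425$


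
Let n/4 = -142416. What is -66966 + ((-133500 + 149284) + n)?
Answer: -620846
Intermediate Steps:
n = -569664 (n = 4*(-142416) = -569664)
-66966 + ((-133500 + 149284) + n) = -66966 + ((-133500 + 149284) - 569664) = -66966 + (15784 - 569664) = -66966 - 553880 = -620846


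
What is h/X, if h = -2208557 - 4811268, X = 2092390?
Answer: -1403965/418478 ≈ -3.3549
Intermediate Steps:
h = -7019825
h/X = -7019825/2092390 = -7019825*1/2092390 = -1403965/418478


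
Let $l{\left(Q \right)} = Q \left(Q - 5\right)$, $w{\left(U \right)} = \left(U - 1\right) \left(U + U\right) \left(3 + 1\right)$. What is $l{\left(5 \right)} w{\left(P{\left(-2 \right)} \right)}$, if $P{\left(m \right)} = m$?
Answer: $0$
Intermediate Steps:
$w{\left(U \right)} = 8 U \left(-1 + U\right)$ ($w{\left(U \right)} = \left(-1 + U\right) 2 U 4 = 2 U \left(-1 + U\right) 4 = 8 U \left(-1 + U\right)$)
$l{\left(Q \right)} = Q \left(-5 + Q\right)$
$l{\left(5 \right)} w{\left(P{\left(-2 \right)} \right)} = 5 \left(-5 + 5\right) 8 \left(-2\right) \left(-1 - 2\right) = 5 \cdot 0 \cdot 8 \left(-2\right) \left(-3\right) = 0 \cdot 48 = 0$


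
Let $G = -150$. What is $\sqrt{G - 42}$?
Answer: $8 i \sqrt{3} \approx 13.856 i$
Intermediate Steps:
$\sqrt{G - 42} = \sqrt{-150 - 42} = \sqrt{-192} = 8 i \sqrt{3}$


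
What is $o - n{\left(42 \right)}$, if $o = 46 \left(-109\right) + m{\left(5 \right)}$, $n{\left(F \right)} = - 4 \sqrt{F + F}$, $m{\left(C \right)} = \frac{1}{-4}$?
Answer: $- \frac{20057}{4} + 8 \sqrt{21} \approx -4977.6$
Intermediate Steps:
$m{\left(C \right)} = - \frac{1}{4}$
$n{\left(F \right)} = - 4 \sqrt{2} \sqrt{F}$ ($n{\left(F \right)} = - 4 \sqrt{2 F} = - 4 \sqrt{2} \sqrt{F}$)
$o = - \frac{20057}{4}$ ($o = 46 \left(-109\right) - \frac{1}{4} = -5014 - \frac{1}{4} = - \frac{20057}{4} \approx -5014.3$)
$o - n{\left(42 \right)} = - \frac{20057}{4} - - 4 \sqrt{2} \sqrt{42} = - \frac{20057}{4} - - 8 \sqrt{21} = - \frac{20057}{4} + 8 \sqrt{21}$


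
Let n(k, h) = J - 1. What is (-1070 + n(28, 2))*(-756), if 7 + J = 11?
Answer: 806652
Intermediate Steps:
J = 4 (J = -7 + 11 = 4)
n(k, h) = 3 (n(k, h) = 4 - 1 = 3)
(-1070 + n(28, 2))*(-756) = (-1070 + 3)*(-756) = -1067*(-756) = 806652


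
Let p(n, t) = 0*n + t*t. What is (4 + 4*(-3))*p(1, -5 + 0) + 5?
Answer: -195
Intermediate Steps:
p(n, t) = t**2 (p(n, t) = 0 + t**2 = t**2)
(4 + 4*(-3))*p(1, -5 + 0) + 5 = (4 + 4*(-3))*(-5 + 0)**2 + 5 = (4 - 12)*(-5)**2 + 5 = -8*25 + 5 = -200 + 5 = -195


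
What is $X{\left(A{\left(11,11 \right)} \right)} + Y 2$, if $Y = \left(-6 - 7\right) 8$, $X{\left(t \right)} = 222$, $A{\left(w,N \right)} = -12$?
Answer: $14$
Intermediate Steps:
$Y = -104$ ($Y = \left(-13\right) 8 = -104$)
$X{\left(A{\left(11,11 \right)} \right)} + Y 2 = 222 - 208 = 14$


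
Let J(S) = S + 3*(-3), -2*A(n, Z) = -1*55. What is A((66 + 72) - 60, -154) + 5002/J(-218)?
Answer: 2481/454 ≈ 5.4648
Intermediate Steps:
A(n, Z) = 55/2 (A(n, Z) = -(-1)*55/2 = -1/2*(-55) = 55/2)
J(S) = -9 + S (J(S) = S - 9 = -9 + S)
A((66 + 72) - 60, -154) + 5002/J(-218) = 55/2 + 5002/(-9 - 218) = 55/2 + 5002/(-227) = 55/2 + 5002*(-1/227) = 55/2 - 5002/227 = 2481/454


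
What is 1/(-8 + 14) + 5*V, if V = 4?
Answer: 121/6 ≈ 20.167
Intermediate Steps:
1/(-8 + 14) + 5*V = 1/(-8 + 14) + 5*4 = 1/6 + 20 = ⅙ + 20 = 121/6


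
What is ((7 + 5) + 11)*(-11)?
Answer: -253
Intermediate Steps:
((7 + 5) + 11)*(-11) = (12 + 11)*(-11) = 23*(-11) = -253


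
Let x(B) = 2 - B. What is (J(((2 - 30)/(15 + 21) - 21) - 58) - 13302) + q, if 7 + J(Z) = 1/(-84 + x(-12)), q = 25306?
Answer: 839789/70 ≈ 11997.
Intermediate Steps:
J(Z) = -491/70 (J(Z) = -7 + 1/(-84 + (2 - 1*(-12))) = -7 + 1/(-84 + (2 + 12)) = -7 + 1/(-84 + 14) = -7 + 1/(-70) = -7 - 1/70 = -491/70)
(J(((2 - 30)/(15 + 21) - 21) - 58) - 13302) + q = (-491/70 - 13302) + 25306 = -931631/70 + 25306 = 839789/70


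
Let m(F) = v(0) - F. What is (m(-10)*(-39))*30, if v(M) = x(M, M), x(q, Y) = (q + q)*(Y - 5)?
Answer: -11700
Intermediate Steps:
x(q, Y) = 2*q*(-5 + Y) (x(q, Y) = (2*q)*(-5 + Y) = 2*q*(-5 + Y))
v(M) = 2*M*(-5 + M)
m(F) = -F (m(F) = 2*0*(-5 + 0) - F = 2*0*(-5) - F = 0 - F = -F)
(m(-10)*(-39))*30 = (-1*(-10)*(-39))*30 = (10*(-39))*30 = -390*30 = -11700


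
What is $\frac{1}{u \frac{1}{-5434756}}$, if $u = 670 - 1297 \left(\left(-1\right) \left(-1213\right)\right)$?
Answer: $\frac{5434756}{1572591} \approx 3.4559$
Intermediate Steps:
$u = -1572591$ ($u = 670 - 1573261 = -1572591$)
$\frac{1}{u \frac{1}{-5434756}} = \frac{1}{\left(-1572591\right) \frac{1}{-5434756}} = \frac{1}{\left(-1572591\right) \left(- \frac{1}{5434756}\right)} = \frac{1}{\frac{1572591}{5434756}} = \frac{5434756}{1572591}$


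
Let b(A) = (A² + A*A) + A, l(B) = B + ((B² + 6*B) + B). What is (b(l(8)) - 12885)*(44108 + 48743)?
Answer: 1858041361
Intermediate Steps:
l(B) = B² + 8*B (l(B) = B + (B² + 7*B) = B² + 8*B)
b(A) = A + 2*A² (b(A) = (A² + A²) + A = 2*A² + A = A + 2*A²)
(b(l(8)) - 12885)*(44108 + 48743) = ((8*(8 + 8))*(1 + 2*(8*(8 + 8))) - 12885)*(44108 + 48743) = ((8*16)*(1 + 2*(8*16)) - 12885)*92851 = (128*(1 + 2*128) - 12885)*92851 = (128*(1 + 256) - 12885)*92851 = (128*257 - 12885)*92851 = (32896 - 12885)*92851 = 20011*92851 = 1858041361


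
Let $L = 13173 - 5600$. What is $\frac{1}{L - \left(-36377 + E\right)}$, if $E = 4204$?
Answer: $\frac{1}{39746} \approx 2.516 \cdot 10^{-5}$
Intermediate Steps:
$L = 7573$ ($L = 13173 - 5600 = 7573$)
$\frac{1}{L - \left(-36377 + E\right)} = \frac{1}{7573 + \left(36377 - 4204\right)} = \frac{1}{7573 + 32173} = \frac{1}{39746}$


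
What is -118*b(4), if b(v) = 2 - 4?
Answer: 236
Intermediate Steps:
b(v) = -2
-118*b(4) = -118*(-2) = 236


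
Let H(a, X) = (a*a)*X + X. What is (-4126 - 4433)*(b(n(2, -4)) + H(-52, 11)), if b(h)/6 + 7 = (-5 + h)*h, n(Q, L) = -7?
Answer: -258627303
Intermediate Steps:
H(a, X) = X + X*a² (H(a, X) = a²*X + X = X*a² + X = X + X*a²)
b(h) = -42 + 6*h*(-5 + h) (b(h) = -42 + 6*((-5 + h)*h) = -42 + 6*(h*(-5 + h)) = -42 + 6*h*(-5 + h))
(-4126 - 4433)*(b(n(2, -4)) + H(-52, 11)) = (-4126 - 4433)*((-42 - 30*(-7) + 6*(-7)²) + 11*(1 + (-52)²)) = -8559*((-42 + 210 + 6*49) + 11*(1 + 2704)) = -8559*((-42 + 210 + 294) + 11*2705) = -8559*(462 + 29755) = -8559*30217 = -258627303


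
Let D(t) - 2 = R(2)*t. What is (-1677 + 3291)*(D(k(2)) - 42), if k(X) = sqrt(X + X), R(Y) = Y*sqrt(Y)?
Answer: -64560 + 6456*sqrt(2) ≈ -55430.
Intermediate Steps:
R(Y) = Y**(3/2)
k(X) = sqrt(2)*sqrt(X) (k(X) = sqrt(2*X) = sqrt(2)*sqrt(X))
D(t) = 2 + 2*t*sqrt(2) (D(t) = 2 + 2**(3/2)*t = 2 + (2*sqrt(2))*t = 2 + 2*t*sqrt(2))
(-1677 + 3291)*(D(k(2)) - 42) = (-1677 + 3291)*((2 + 2*(sqrt(2)*sqrt(2))*sqrt(2)) - 42) = 1614*((2 + 2*2*sqrt(2)) - 42) = 1614*((2 + 4*sqrt(2)) - 42) = 1614*(-40 + 4*sqrt(2)) = -64560 + 6456*sqrt(2)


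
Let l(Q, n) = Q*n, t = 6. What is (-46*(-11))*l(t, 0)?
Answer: 0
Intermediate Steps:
(-46*(-11))*l(t, 0) = (-46*(-11))*(6*0) = 506*0 = 0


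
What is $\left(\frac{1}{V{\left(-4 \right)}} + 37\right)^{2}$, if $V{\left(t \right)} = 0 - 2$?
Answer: $\frac{5329}{4} \approx 1332.3$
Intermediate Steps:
$V{\left(t \right)} = -2$
$\left(\frac{1}{V{\left(-4 \right)}} + 37\right)^{2} = \left(\frac{1}{-2} + 37\right)^{2} = \left(- \frac{1}{2} + 37\right)^{2} = \left(\frac{73}{2}\right)^{2} = \frac{5329}{4}$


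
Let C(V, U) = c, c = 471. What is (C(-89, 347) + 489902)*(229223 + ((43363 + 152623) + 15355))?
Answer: 216040690372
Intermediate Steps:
C(V, U) = 471
(C(-89, 347) + 489902)*(229223 + ((43363 + 152623) + 15355)) = (471 + 489902)*(229223 + ((43363 + 152623) + 15355)) = 490373*(229223 + (195986 + 15355)) = 490373*(229223 + 211341) = 490373*440564 = 216040690372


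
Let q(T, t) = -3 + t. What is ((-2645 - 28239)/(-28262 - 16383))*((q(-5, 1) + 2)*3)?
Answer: 0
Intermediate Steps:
((-2645 - 28239)/(-28262 - 16383))*((q(-5, 1) + 2)*3) = ((-2645 - 28239)/(-28262 - 16383))*(((-3 + 1) + 2)*3) = (-30884/(-44645))*((-2 + 2)*3) = (-30884*(-1/44645))*(0*3) = (30884/44645)*0 = 0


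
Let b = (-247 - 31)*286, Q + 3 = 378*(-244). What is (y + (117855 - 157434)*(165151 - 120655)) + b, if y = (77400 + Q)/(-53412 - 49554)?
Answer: -60447449637879/34322 ≈ -1.7612e+9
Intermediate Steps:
Q = -92235 (Q = -3 + 378*(-244) = -3 - 92232 = -92235)
b = -79508 (b = -278*286 = -79508)
y = 4945/34322 (y = (77400 - 92235)/(-53412 - 49554) = -14835/(-102966) = -14835*(-1/102966) = 4945/34322 ≈ 0.14408)
(y + (117855 - 157434)*(165151 - 120655)) + b = (4945/34322 + (117855 - 157434)*(165151 - 120655)) - 79508 = (4945/34322 - 39579*44496) - 79508 = (4945/34322 - 1761107184) - 79508 = -60444720764303/34322 - 79508 = -60447449637879/34322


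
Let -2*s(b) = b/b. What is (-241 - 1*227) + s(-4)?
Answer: -937/2 ≈ -468.50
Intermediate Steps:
s(b) = -1/2 (s(b) = -b/(2*b) = -1/2*1 = -1/2)
(-241 - 1*227) + s(-4) = (-241 - 1*227) - 1/2 = (-241 - 227) - 1/2 = -468 - 1/2 = -937/2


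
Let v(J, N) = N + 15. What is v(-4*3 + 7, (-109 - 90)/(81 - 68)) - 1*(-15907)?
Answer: 206787/13 ≈ 15907.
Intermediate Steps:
v(J, N) = 15 + N
v(-4*3 + 7, (-109 - 90)/(81 - 68)) - 1*(-15907) = (15 + (-109 - 90)/(81 - 68)) - 1*(-15907) = (15 - 199/13) + 15907 = -4/13 + 15907 = 206787/13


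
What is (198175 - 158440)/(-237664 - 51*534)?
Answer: -39735/264898 ≈ -0.15000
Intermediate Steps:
(198175 - 158440)/(-237664 - 51*534) = 39735/(-237664 - 27234) = 39735/(-264898) = 39735*(-1/264898) = -39735/264898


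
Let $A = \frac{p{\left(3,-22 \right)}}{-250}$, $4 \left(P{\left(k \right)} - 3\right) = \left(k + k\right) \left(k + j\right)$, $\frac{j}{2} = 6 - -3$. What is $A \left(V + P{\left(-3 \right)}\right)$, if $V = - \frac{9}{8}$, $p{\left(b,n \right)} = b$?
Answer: $\frac{99}{400} \approx 0.2475$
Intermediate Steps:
$V = - \frac{9}{8}$ ($V = \left(-9\right) \frac{1}{8} = - \frac{9}{8} \approx -1.125$)
$j = 18$ ($j = 2 \left(6 - -3\right) = 2 \left(6 + 3\right) = 2 \cdot 9 = 18$)
$P{\left(k \right)} = 3 + \frac{k \left(18 + k\right)}{2}$ ($P{\left(k \right)} = 3 + \frac{\left(k + k\right) \left(k + 18\right)}{4} = 3 + \frac{2 k \left(18 + k\right)}{4} = 3 + \frac{k \left(18 + k\right)}{2}$)
$A = - \frac{3}{250}$ ($A = \frac{3}{-250} = 3 \left(- \frac{1}{250}\right) = - \frac{3}{250} \approx -0.012$)
$A \left(V + P{\left(-3 \right)}\right) = - \frac{3 \left(- \frac{9}{8} + \left(3 + \frac{\left(-3\right)^{2}}{2} + 9 \left(-3\right)\right)\right)}{250} = - \frac{3 \left(- \frac{9}{8} + \left(3 + \frac{1}{2} \cdot 9 - 27\right)\right)}{250} = - \frac{3 \left(- \frac{9}{8} + \left(3 + \frac{9}{2} - 27\right)\right)}{250} = - \frac{3 \left(- \frac{9}{8} - \frac{39}{2}\right)}{250} = \left(- \frac{3}{250}\right) \left(- \frac{165}{8}\right) = \frac{99}{400}$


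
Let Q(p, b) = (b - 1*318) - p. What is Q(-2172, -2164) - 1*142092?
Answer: -142402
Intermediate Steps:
Q(p, b) = -318 + b - p (Q(p, b) = (b - 318) - p = (-318 + b) - p = -318 + b - p)
Q(-2172, -2164) - 1*142092 = (-318 - 2164 - 1*(-2172)) - 1*142092 = (-318 - 2164 + 2172) - 142092 = -310 - 142092 = -142402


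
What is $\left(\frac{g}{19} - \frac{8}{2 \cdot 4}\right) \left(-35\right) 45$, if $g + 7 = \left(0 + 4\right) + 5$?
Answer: $\frac{26775}{19} \approx 1409.2$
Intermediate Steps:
$g = 2$ ($g = -7 + \left(\left(0 + 4\right) + 5\right) = -7 + \left(4 + 5\right) = -7 + 9 = 2$)
$\left(\frac{g}{19} - \frac{8}{2 \cdot 4}\right) \left(-35\right) 45 = \left(\frac{2}{19} - \frac{8}{2 \cdot 4}\right) \left(-35\right) 45 = \left(2 \cdot \frac{1}{19} - \frac{8}{8}\right) \left(-35\right) 45 = \left(\frac{2}{19} - 1\right) \left(-35\right) 45 = \left(- \frac{17}{19}\right) \left(-35\right) 45 = \frac{595}{19} \cdot 45 = \frac{26775}{19}$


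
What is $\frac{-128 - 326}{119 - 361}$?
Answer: $\frac{227}{121} \approx 1.876$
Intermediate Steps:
$\frac{-128 - 326}{119 - 361} = - \frac{454}{-242} = \left(-454\right) \left(- \frac{1}{242}\right) = \frac{227}{121}$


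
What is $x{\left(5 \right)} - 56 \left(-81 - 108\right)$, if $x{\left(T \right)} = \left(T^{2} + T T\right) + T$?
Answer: $10639$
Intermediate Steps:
$x{\left(T \right)} = T + 2 T^{2}$ ($x{\left(T \right)} = \left(T^{2} + T^{2}\right) + T = 2 T^{2} + T = T + 2 T^{2}$)
$x{\left(5 \right)} - 56 \left(-81 - 108\right) = 5 \left(1 + 2 \cdot 5\right) - 56 \left(-81 - 108\right) = 5 \left(1 + 10\right) - 56 \left(-189\right) = 5 \cdot 11 - -10584 = 55 + 10584 = 10639$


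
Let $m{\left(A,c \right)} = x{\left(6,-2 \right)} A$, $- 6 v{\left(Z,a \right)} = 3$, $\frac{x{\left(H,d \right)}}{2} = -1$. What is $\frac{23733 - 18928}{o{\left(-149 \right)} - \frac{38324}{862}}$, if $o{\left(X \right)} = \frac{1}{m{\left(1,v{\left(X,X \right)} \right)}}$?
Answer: $- \frac{828382}{7751} \approx -106.87$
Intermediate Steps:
$x{\left(H,d \right)} = -2$ ($x{\left(H,d \right)} = 2 \left(-1\right) = -2$)
$v{\left(Z,a \right)} = - \frac{1}{2}$ ($v{\left(Z,a \right)} = \left(- \frac{1}{6}\right) 3 = - \frac{1}{2}$)
$m{\left(A,c \right)} = - 2 A$
$o{\left(X \right)} = - \frac{1}{2}$ ($o{\left(X \right)} = \frac{1}{\left(-2\right) 1} = \frac{1}{-2} = - \frac{1}{2}$)
$\frac{23733 - 18928}{o{\left(-149 \right)} - \frac{38324}{862}} = \frac{23733 - 18928}{- \frac{1}{2} - \frac{38324}{862}} = \frac{4805}{- \frac{1}{2} - \frac{19162}{431}} = \frac{4805}{- \frac{38755}{862}} = 4805 \left(- \frac{862}{38755}\right) = - \frac{828382}{7751}$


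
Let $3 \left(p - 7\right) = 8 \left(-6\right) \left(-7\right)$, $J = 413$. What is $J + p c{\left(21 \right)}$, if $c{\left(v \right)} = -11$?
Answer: $-896$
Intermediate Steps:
$p = 119$ ($p = 7 + \frac{8 \left(-6\right) \left(-7\right)}{3} = 7 + \frac{\left(-48\right) \left(-7\right)}{3} = 7 + \frac{1}{3} \cdot 336 = 7 + 112 = 119$)
$J + p c{\left(21 \right)} = 413 + 119 \left(-11\right) = 413 - 1309 = -896$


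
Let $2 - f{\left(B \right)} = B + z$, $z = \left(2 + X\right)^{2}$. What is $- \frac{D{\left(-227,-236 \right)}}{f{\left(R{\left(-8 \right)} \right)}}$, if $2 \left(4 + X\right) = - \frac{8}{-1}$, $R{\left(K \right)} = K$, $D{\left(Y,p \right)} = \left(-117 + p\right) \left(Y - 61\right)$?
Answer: $-16944$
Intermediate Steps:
$D{\left(Y,p \right)} = \left(-117 + p\right) \left(-61 + Y\right)$
$X = 0$ ($X = -4 + \frac{\left(-8\right) \frac{1}{-1}}{2} = -4 + \frac{\left(-8\right) \left(-1\right)}{2} = -4 + \frac{1}{2} \cdot 8 = -4 + 4 = 0$)
$z = 4$ ($z = \left(2 + 0\right)^{2} = 2^{2} = 4$)
$f{\left(B \right)} = -2 - B$ ($f{\left(B \right)} = 2 - \left(B + 4\right) = 2 - \left(4 + B\right) = -2 - B$)
$- \frac{D{\left(-227,-236 \right)}}{f{\left(R{\left(-8 \right)} \right)}} = - \frac{7137 - -26559 - -14396 - -53572}{-2 - -8} = - \frac{7137 + 26559 + 14396 + 53572}{-2 + 8} = - \frac{101664}{6} = \left(-1\right) 16944 = -16944$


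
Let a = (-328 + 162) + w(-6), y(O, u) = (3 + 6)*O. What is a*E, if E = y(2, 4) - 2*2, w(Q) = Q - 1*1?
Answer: -2422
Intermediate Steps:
w(Q) = -1 + Q (w(Q) = Q - 1 = -1 + Q)
y(O, u) = 9*O
E = 14 (E = 9*2 - 2*2 = 18 - 4 = 14)
a = -173 (a = (-328 + 162) + (-1 - 6) = -166 - 7 = -173)
a*E = -173*14 = -2422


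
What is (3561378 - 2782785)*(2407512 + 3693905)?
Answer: 4750520566281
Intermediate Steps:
(3561378 - 2782785)*(2407512 + 3693905) = 778593*6101417 = 4750520566281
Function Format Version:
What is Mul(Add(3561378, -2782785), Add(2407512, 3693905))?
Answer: 4750520566281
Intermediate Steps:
Mul(Add(3561378, -2782785), Add(2407512, 3693905)) = Mul(778593, 6101417) = 4750520566281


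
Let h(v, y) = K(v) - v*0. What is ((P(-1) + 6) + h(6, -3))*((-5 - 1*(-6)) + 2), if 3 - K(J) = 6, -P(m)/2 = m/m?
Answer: 3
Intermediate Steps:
P(m) = -2 (P(m) = -2*m/m = -2*1 = -2)
K(J) = -3 (K(J) = 3 - 1*6 = 3 - 6 = -3)
h(v, y) = -3 (h(v, y) = -3 - v*0 = -3 - 1*0 = -3 + 0 = -3)
((P(-1) + 6) + h(6, -3))*((-5 - 1*(-6)) + 2) = ((-2 + 6) - 3)*((-5 - 1*(-6)) + 2) = (4 - 3)*((-5 + 6) + 2) = 1*(1 + 2) = 1*3 = 3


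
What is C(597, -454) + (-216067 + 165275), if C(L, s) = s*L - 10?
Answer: -321840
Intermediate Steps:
C(L, s) = -10 + L*s (C(L, s) = L*s - 10 = -10 + L*s)
C(597, -454) + (-216067 + 165275) = (-10 + 597*(-454)) + (-216067 + 165275) = (-10 - 271038) - 50792 = -271048 - 50792 = -321840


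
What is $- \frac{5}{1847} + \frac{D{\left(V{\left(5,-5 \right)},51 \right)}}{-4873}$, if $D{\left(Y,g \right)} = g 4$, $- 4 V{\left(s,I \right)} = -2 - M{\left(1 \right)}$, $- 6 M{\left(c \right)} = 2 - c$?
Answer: $- \frac{401153}{9000431} \approx -0.04457$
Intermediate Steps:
$M{\left(c \right)} = - \frac{1}{3} + \frac{c}{6}$ ($M{\left(c \right)} = - \frac{2 - c}{6} = - \frac{1}{3} + \frac{c}{6}$)
$V{\left(s,I \right)} = \frac{11}{24}$ ($V{\left(s,I \right)} = - \frac{-2 - \left(- \frac{1}{3} + \frac{1}{6} \cdot 1\right)}{4} = - \frac{-2 - \left(- \frac{1}{3} + \frac{1}{6}\right)}{4} = - \frac{-2 - - \frac{1}{6}}{4} = - \frac{-2 + \frac{1}{6}}{4} = \left(- \frac{1}{4}\right) \left(- \frac{11}{6}\right) = \frac{11}{24}$)
$D{\left(Y,g \right)} = 4 g$
$- \frac{5}{1847} + \frac{D{\left(V{\left(5,-5 \right)},51 \right)}}{-4873} = - \frac{5}{1847} + \frac{4 \cdot 51}{-4873} = \left(-5\right) \frac{1}{1847} + 204 \left(- \frac{1}{4873}\right) = - \frac{5}{1847} - \frac{204}{4873} = - \frac{401153}{9000431}$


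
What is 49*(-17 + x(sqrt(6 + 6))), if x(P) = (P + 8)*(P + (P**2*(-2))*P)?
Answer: -14357 - 18032*sqrt(3) ≈ -45589.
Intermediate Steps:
x(P) = (8 + P)*(P - 2*P**3) (x(P) = (8 + P)*(P + (-2*P**2)*P) = (8 + P)*(P - 2*P**3))
49*(-17 + x(sqrt(6 + 6))) = 49*(-17 + sqrt(6 + 6)*(8 + sqrt(6 + 6) - 16*(sqrt(6 + 6))**2 - 2*(6 + 6)**(3/2))) = 49*(-17 + sqrt(12)*(8 + sqrt(12) - 16*(sqrt(12))**2 - 2*24*sqrt(3))) = 49*(-17 + (2*sqrt(3))*(8 + 2*sqrt(3) - 16*(2*sqrt(3))**2 - 2*24*sqrt(3))) = 49*(-17 + (2*sqrt(3))*(8 + 2*sqrt(3) - 16*12 - 48*sqrt(3))) = 49*(-17 + (2*sqrt(3))*(8 + 2*sqrt(3) - 192 - 48*sqrt(3))) = 49*(-17 + (2*sqrt(3))*(-184 - 46*sqrt(3))) = 49*(-17 + 2*sqrt(3)*(-184 - 46*sqrt(3))) = -833 + 98*sqrt(3)*(-184 - 46*sqrt(3))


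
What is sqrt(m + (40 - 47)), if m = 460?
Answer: sqrt(453) ≈ 21.284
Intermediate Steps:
sqrt(m + (40 - 47)) = sqrt(460 + (40 - 47)) = sqrt(460 - 7) = sqrt(453)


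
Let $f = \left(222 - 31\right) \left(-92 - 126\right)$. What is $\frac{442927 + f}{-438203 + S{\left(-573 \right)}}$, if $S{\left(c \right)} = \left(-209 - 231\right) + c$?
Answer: $- \frac{4137}{4528} \approx -0.91365$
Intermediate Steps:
$f = -41638$ ($f = 191 \left(-92 - 126\right) = 191 \left(-218\right) = -41638$)
$S{\left(c \right)} = -440 + c$
$\frac{442927 + f}{-438203 + S{\left(-573 \right)}} = \frac{442927 - 41638}{-438203 - 1013} = \frac{401289}{-438203 - 1013} = \frac{401289}{-439216} = 401289 \left(- \frac{1}{439216}\right) = - \frac{4137}{4528}$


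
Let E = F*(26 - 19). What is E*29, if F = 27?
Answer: 5481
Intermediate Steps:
E = 189 (E = 27*(26 - 19) = 27*7 = 189)
E*29 = 189*29 = 5481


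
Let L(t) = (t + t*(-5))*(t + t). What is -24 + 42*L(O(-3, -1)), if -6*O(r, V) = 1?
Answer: -100/3 ≈ -33.333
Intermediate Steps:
O(r, V) = -⅙ (O(r, V) = -⅙*1 = -⅙)
L(t) = -8*t² (L(t) = (t - 5*t)*(2*t) = (-4*t)*(2*t) = -8*t²)
-24 + 42*L(O(-3, -1)) = -24 + 42*(-8*(-⅙)²) = -24 + 42*(-8*1/36) = -24 + 42*(-2/9) = -24 - 28/3 = -100/3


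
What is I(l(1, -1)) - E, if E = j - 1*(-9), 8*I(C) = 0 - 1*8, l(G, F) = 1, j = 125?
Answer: -135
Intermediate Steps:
I(C) = -1 (I(C) = (0 - 1*8)/8 = (0 - 8)/8 = (⅛)*(-8) = -1)
E = 134 (E = 125 - 1*(-9) = 125 + 9 = 134)
I(l(1, -1)) - E = -1 - 1*134 = -1 - 134 = -135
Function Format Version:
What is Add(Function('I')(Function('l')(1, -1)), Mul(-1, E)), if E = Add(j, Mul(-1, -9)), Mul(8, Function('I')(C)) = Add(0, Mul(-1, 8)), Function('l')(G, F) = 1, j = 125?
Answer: -135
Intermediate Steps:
Function('I')(C) = -1 (Function('I')(C) = Mul(Rational(1, 8), Add(0, Mul(-1, 8))) = Mul(Rational(1, 8), Add(0, -8)) = Mul(Rational(1, 8), -8) = -1)
E = 134 (E = Add(125, Mul(-1, -9)) = Add(125, 9) = 134)
Add(Function('I')(Function('l')(1, -1)), Mul(-1, E)) = Add(-1, Mul(-1, 134)) = Add(-1, -134) = -135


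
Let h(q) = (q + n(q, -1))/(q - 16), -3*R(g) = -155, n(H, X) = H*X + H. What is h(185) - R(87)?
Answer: -25640/507 ≈ -50.572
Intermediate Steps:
n(H, X) = H + H*X
R(g) = 155/3 (R(g) = -1/3*(-155) = 155/3)
h(q) = q/(-16 + q) (h(q) = (q + q*(1 - 1))/(q - 16) = (q + q*0)/(-16 + q) = (q + 0)/(-16 + q) = q/(-16 + q))
h(185) - R(87) = 185/(-16 + 185) - 1*155/3 = 185/169 - 155/3 = -25640/507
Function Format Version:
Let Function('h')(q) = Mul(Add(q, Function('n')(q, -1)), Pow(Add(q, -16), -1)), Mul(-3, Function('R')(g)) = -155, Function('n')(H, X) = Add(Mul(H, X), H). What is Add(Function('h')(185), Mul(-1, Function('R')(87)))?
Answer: Rational(-25640, 507) ≈ -50.572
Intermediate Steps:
Function('n')(H, X) = Add(H, Mul(H, X))
Function('R')(g) = Rational(155, 3) (Function('R')(g) = Mul(Rational(-1, 3), -155) = Rational(155, 3))
Function('h')(q) = Mul(q, Pow(Add(-16, q), -1)) (Function('h')(q) = Mul(Add(q, Mul(q, Add(1, -1))), Pow(Add(q, -16), -1)) = Mul(Add(q, Mul(q, 0)), Pow(Add(-16, q), -1)) = Mul(Add(q, 0), Pow(Add(-16, q), -1)) = Mul(q, Pow(Add(-16, q), -1)))
Add(Function('h')(185), Mul(-1, Function('R')(87))) = Add(Mul(185, Pow(Add(-16, 185), -1)), Mul(-1, Rational(155, 3))) = Add(Mul(185, Pow(169, -1)), Rational(-155, 3)) = Add(Mul(185, Rational(1, 169)), Rational(-155, 3)) = Add(Rational(185, 169), Rational(-155, 3)) = Rational(-25640, 507)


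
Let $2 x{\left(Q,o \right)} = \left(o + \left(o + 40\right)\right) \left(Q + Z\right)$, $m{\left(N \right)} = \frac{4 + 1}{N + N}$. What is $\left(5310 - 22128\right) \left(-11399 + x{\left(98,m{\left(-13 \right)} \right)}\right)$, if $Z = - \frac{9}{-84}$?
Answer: $\frac{57885596703}{364} \approx 1.5903 \cdot 10^{8}$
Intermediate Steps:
$Z = \frac{3}{28}$ ($Z = \left(-9\right) \left(- \frac{1}{84}\right) = \frac{3}{28} \approx 0.10714$)
$m{\left(N \right)} = \frac{5}{2 N}$
$x{\left(Q,o \right)} = \frac{\left(40 + 2 o\right) \left(\frac{3}{28} + Q\right)}{2}$ ($x{\left(Q,o \right)} = \frac{\left(o + \left(o + 40\right)\right) \left(Q + \frac{3}{28}\right)}{2} = \frac{\left(o + \left(40 + o\right)\right) \left(\frac{3}{28} + Q\right)}{2} = \frac{\left(40 + 2 o\right) \left(\frac{3}{28} + Q\right)}{2}$)
$\left(5310 - 22128\right) \left(-11399 + x{\left(98,m{\left(-13 \right)} \right)}\right) = \left(5310 - 22128\right) \left(-11399 + \left(\frac{15}{7} + 20 \cdot 98 + \frac{3 \frac{5}{2 \left(-13\right)}}{28} + 98 \frac{5}{2 \left(-13\right)}\right)\right) = - 16818 \left(-11399 + \left(\frac{15}{7} + 1960 + \frac{3 \cdot \frac{5}{2} \left(- \frac{1}{13}\right)}{28} + 98 \cdot \frac{5}{2} \left(- \frac{1}{13}\right)\right)\right) = - 16818 \left(-11399 + \left(\frac{15}{7} + 1960 + \frac{3}{28} \left(- \frac{5}{26}\right) + 98 \left(- \frac{5}{26}\right)\right)\right) = - 16818 \left(-11399 + \left(\frac{15}{7} + 1960 - \frac{15}{728} - \frac{245}{13}\right)\right) = - 16818 \left(-11399 + \frac{1414705}{728}\right) = \left(-16818\right) \left(- \frac{6883767}{728}\right) = \frac{57885596703}{364}$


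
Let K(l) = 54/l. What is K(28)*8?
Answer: 108/7 ≈ 15.429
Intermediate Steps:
K(28)*8 = (54/28)*8 = (54*(1/28))*8 = (27/14)*8 = 108/7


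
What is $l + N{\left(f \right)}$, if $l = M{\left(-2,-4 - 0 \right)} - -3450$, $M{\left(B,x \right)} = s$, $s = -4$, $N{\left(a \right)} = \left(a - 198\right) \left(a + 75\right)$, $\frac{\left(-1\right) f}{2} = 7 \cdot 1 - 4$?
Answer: $-10630$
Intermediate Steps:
$f = -6$ ($f = - 2 \left(7 \cdot 1 - 4\right) = - 2 \left(7 - 4\right) = \left(-2\right) 3 = -6$)
$N{\left(a \right)} = \left(-198 + a\right) \left(75 + a\right)$
$M{\left(B,x \right)} = -4$
$l = 3446$ ($l = -4 - -3450 = -4 + 3450 = 3446$)
$l + N{\left(f \right)} = 3446 - \left(14112 - 36\right) = 3446 + \left(-14850 + 36 + 738\right) = 3446 - 14076 = -10630$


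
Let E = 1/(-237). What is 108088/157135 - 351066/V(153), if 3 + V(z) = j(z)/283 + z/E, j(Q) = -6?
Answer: 2786817097619/268772032155 ≈ 10.369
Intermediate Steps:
E = -1/237 ≈ -0.0042194
V(z) = -855/283 - 237*z (V(z) = -3 + (-6/283 + z/(-1/237)) = -3 + (-6*1/283 + z*(-237)) = -3 + (-6/283 - 237*z) = -855/283 - 237*z)
108088/157135 - 351066/V(153) = 108088/157135 - 351066/(-855/283 - 237*153) = 108088*(1/157135) - 351066/(-855/283 - 36261) = 108088/157135 - 351066/(-10262718/283) = 108088/157135 - 351066*(-283/10262718) = 108088/157135 + 16558613/1710453 = 2786817097619/268772032155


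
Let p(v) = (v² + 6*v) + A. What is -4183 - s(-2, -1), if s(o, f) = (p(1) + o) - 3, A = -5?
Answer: -4180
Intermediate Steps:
p(v) = -5 + v² + 6*v (p(v) = (v² + 6*v) - 5 = -5 + v² + 6*v)
s(o, f) = -1 + o (s(o, f) = ((-5 + 1² + 6*1) + o) - 3 = ((-5 + 1 + 6) + o) - 3 = (2 + o) - 3 = -1 + o)
-4183 - s(-2, -1) = -4183 - (-1 - 2) = -4183 - 1*(-3) = -4183 + 3 = -4180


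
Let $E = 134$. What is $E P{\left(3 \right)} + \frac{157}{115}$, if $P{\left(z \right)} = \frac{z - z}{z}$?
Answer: $\frac{157}{115} \approx 1.3652$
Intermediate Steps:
$P{\left(z \right)} = 0$ ($P{\left(z \right)} = \frac{0}{z} = 0$)
$E P{\left(3 \right)} + \frac{157}{115} = 134 \cdot 0 + \frac{157}{115} = 0 + 157 \cdot \frac{1}{115} = 0 + \frac{157}{115} = \frac{157}{115}$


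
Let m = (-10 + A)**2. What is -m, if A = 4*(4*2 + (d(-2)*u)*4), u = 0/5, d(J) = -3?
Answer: -484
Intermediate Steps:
u = 0 (u = 0*(1/5) = 0)
A = 32 (A = 4*(4*2 - 3*0*4) = 4*(8 + 0*4) = 4*(8 + 0) = 4*8 = 32)
m = 484 (m = (-10 + 32)**2 = 22**2 = 484)
-m = -1*484 = -484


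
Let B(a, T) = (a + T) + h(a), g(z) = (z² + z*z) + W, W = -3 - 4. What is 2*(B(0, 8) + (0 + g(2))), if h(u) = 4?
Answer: 26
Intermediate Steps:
W = -7
g(z) = -7 + 2*z² (g(z) = (z² + z*z) - 7 = (z² + z²) - 7 = 2*z² - 7 = -7 + 2*z²)
B(a, T) = 4 + T + a (B(a, T) = (a + T) + 4 = (T + a) + 4 = 4 + T + a)
2*(B(0, 8) + (0 + g(2))) = 2*((4 + 8 + 0) + (0 + (-7 + 2*2²))) = 2*(12 + (0 + (-7 + 2*4))) = 2*(12 + (0 + (-7 + 8))) = 2*(12 + (0 + 1)) = 2*(12 + 1) = 2*13 = 26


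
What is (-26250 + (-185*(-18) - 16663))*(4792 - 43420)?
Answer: 1529012124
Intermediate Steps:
(-26250 + (-185*(-18) - 16663))*(4792 - 43420) = (-26250 + (3330 - 16663))*(-38628) = (-26250 - 13333)*(-38628) = -39583*(-38628) = 1529012124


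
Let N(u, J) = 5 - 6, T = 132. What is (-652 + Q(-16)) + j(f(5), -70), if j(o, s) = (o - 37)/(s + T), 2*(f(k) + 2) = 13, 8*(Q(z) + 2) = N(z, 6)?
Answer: -162353/248 ≈ -654.65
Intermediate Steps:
N(u, J) = -1
Q(z) = -17/8 (Q(z) = -2 + (⅛)*(-1) = -2 - ⅛ = -17/8)
f(k) = 9/2 (f(k) = -2 + (½)*13 = -2 + 13/2 = 9/2)
j(o, s) = (-37 + o)/(132 + s) (j(o, s) = (o - 37)/(s + 132) = (-37 + o)/(132 + s))
(-652 + Q(-16)) + j(f(5), -70) = (-652 - 17/8) + (-37 + 9/2)/(132 - 70) = -5233/8 - 65/2/62 = -5233/8 + (1/62)*(-65/2) = -5233/8 - 65/124 = -162353/248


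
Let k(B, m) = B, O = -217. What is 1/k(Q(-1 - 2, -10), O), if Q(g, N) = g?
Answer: -1/3 ≈ -0.33333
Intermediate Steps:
1/k(Q(-1 - 2, -10), O) = 1/(-1 - 2) = 1/(-3) = -1/3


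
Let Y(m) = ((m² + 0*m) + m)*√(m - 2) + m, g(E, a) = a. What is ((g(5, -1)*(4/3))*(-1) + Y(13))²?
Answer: 3281125/9 + 15652*√11/3 ≈ 3.8187e+5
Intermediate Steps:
Y(m) = m + √(-2 + m)*(m + m²) (Y(m) = ((m² + 0) + m)*√(-2 + m) + m = (m² + m)*√(-2 + m) + m = (m + m²)*√(-2 + m) + m = √(-2 + m)*(m + m²) + m = m + √(-2 + m)*(m + m²))
((g(5, -1)*(4/3))*(-1) + Y(13))² = (-4/3*(-1) + 13*(1 + √(-2 + 13) + 13*√(-2 + 13)))² = (-4/3*(-1) + 13*(1 + √11 + 13*√11))² = (-1*4/3*(-1) + 13*(1 + 14*√11))² = (-4/3*(-1) + (13 + 182*√11))² = (4/3 + (13 + 182*√11))² = (43/3 + 182*√11)²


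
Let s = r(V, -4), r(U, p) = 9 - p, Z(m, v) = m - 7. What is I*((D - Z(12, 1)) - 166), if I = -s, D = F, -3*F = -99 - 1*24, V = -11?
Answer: 1690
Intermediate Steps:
Z(m, v) = -7 + m
s = 13 (s = 9 - 1*(-4) = 9 + 4 = 13)
F = 41 (F = -(-99 - 1*24)/3 = -(-99 - 24)/3 = -1/3*(-123) = 41)
D = 41
I = -13 (I = -1*13 = -13)
I*((D - Z(12, 1)) - 166) = -13*((41 - (-7 + 12)) - 166) = -13*((41 - 1*5) - 166) = -13*((41 - 5) - 166) = -13*(36 - 166) = -13*(-130) = 1690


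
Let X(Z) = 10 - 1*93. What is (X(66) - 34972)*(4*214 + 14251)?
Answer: -529575885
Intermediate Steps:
X(Z) = -83 (X(Z) = 10 - 93 = -83)
(X(66) - 34972)*(4*214 + 14251) = (-83 - 34972)*(4*214 + 14251) = -35055*(856 + 14251) = -35055*15107 = -529575885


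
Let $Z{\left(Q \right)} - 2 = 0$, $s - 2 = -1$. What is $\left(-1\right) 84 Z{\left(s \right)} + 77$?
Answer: $-91$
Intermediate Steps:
$s = 1$ ($s = 2 - 1 = 1$)
$Z{\left(Q \right)} = 2$ ($Z{\left(Q \right)} = 2 + 0 = 2$)
$\left(-1\right) 84 Z{\left(s \right)} + 77 = \left(-1\right) 84 \cdot 2 + 77 = \left(-84\right) 2 + 77 = -168 + 77 = -91$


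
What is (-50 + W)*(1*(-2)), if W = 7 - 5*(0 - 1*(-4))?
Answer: 126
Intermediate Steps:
W = -13 (W = 7 - 5*(0 + 4) = 7 - 5*4 = 7 - 20 = -13)
(-50 + W)*(1*(-2)) = (-50 - 13)*(1*(-2)) = -63*(-2) = 126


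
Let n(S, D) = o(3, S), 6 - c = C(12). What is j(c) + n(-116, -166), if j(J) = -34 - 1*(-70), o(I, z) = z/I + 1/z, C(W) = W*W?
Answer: -931/348 ≈ -2.6753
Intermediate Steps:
C(W) = W**2
c = -138 (c = 6 - 1*12**2 = 6 - 1*144 = 6 - 144 = -138)
o(I, z) = 1/z + z/I (o(I, z) = z/I + 1/z = 1/z + z/I)
n(S, D) = 1/S + S/3
j(J) = 36 (j(J) = -34 + 70 = 36)
j(c) + n(-116, -166) = 36 + (1/(-116) + (1/3)*(-116)) = 36 + (-1/116 - 116/3) = 36 - 13459/348 = -931/348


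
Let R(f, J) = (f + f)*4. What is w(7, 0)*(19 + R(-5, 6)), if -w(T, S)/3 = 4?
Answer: 252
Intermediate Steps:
R(f, J) = 8*f (R(f, J) = (2*f)*4 = 8*f)
w(T, S) = -12 (w(T, S) = -3*4 = -12)
w(7, 0)*(19 + R(-5, 6)) = -12*(19 + 8*(-5)) = -12*(19 - 40) = -12*(-21) = 252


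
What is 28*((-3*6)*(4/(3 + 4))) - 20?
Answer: -308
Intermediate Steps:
28*((-3*6)*(4/(3 + 4))) - 20 = 28*(-72/7) - 20 = -288 - 20 = -308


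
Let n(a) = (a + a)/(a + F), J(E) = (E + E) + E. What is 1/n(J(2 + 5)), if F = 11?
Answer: 16/21 ≈ 0.76190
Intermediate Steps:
J(E) = 3*E (J(E) = 2*E + E = 3*E)
n(a) = 2*a/(11 + a) (n(a) = (a + a)/(a + 11) = (2*a)/(11 + a) = 2*a/(11 + a))
1/n(J(2 + 5)) = 1/(2*(3*(2 + 5))/(11 + 3*(2 + 5))) = 1/(2*(3*7)/(11 + 3*7)) = 1/(2*21/(11 + 21)) = 1/(2*21/32) = 1/(2*21*(1/32)) = 1/(21/16) = 16/21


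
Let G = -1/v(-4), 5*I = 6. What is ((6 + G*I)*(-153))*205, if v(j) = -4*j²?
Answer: -6040899/32 ≈ -1.8878e+5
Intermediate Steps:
I = 6/5 (I = (⅕)*6 = 6/5 ≈ 1.2000)
G = 1/64 (G = -1/((-4*(-4)²)) = -1/((-4*16)) = -1/(-64) = -1*(-1/64) = 1/64 ≈ 0.015625)
((6 + G*I)*(-153))*205 = ((6 + (1/64)*(6/5))*(-153))*205 = ((6 + 3/160)*(-153))*205 = ((963/160)*(-153))*205 = -147339/160*205 = -6040899/32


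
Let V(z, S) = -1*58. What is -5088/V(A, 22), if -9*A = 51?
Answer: 2544/29 ≈ 87.724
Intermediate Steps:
A = -17/3 (A = -1/9*51 = -17/3 ≈ -5.6667)
V(z, S) = -58
-5088/V(A, 22) = -5088/(-58) = -5088*(-1/58) = 2544/29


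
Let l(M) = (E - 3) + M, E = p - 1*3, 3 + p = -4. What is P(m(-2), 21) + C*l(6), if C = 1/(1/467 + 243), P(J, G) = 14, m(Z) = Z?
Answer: 1585479/113482 ≈ 13.971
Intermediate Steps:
p = -7 (p = -3 - 4 = -7)
E = -10 (E = -7 - 1*3 = -7 - 3 = -10)
l(M) = -13 + M (l(M) = (-10 - 3) + M = -13 + M)
C = 467/113482 (C = 1/(1/467 + 243) = 1/(113482/467) = 467/113482 ≈ 0.0041152)
P(m(-2), 21) + C*l(6) = 14 + 467*(-13 + 6)/113482 = 14 + (467/113482)*(-7) = 14 - 3269/113482 = 1585479/113482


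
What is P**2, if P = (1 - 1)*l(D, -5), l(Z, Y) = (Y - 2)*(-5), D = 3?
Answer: 0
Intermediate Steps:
l(Z, Y) = 10 - 5*Y (l(Z, Y) = (-2 + Y)*(-5) = 10 - 5*Y)
P = 0 (P = (1 - 1)*(10 - 5*(-5)) = 0*(10 + 25) = 0*35 = 0)
P**2 = 0**2 = 0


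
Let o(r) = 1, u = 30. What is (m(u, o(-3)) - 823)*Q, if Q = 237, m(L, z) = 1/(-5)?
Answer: -975492/5 ≈ -1.9510e+5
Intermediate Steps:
m(L, z) = -⅕
(m(u, o(-3)) - 823)*Q = (-⅕ - 823)*237 = -4116/5*237 = -975492/5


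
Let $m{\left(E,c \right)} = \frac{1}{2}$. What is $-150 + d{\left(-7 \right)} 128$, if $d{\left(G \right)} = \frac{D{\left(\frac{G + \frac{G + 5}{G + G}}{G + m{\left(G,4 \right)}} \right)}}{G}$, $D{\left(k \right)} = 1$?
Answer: $- \frac{1178}{7} \approx -168.29$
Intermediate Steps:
$m{\left(E,c \right)} = \frac{1}{2}$
$d{\left(G \right)} = \frac{1}{G}$ ($d{\left(G \right)} = 1 \frac{1}{G} = \frac{1}{G}$)
$-150 + d{\left(-7 \right)} 128 = -150 + \frac{1}{-7} \cdot 128 = -150 - \frac{128}{7} = - \frac{1178}{7}$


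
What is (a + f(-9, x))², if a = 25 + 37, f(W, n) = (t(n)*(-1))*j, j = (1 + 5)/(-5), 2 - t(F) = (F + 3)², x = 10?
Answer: 478864/25 ≈ 19155.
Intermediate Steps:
t(F) = 2 - (3 + F)² (t(F) = 2 - (F + 3)² = 2 - (3 + F)²)
j = -6/5 (j = 6*(-⅕) = -6/5 ≈ -1.2000)
f(W, n) = 12/5 - 6*(3 + n)²/5 (f(W, n) = ((2 - (3 + n)²)*(-1))*(-6/5) = (-2 + (3 + n)²)*(-6/5) = 12/5 - 6*(3 + n)²/5)
a = 62
(a + f(-9, x))² = (62 + (12/5 - 6*(3 + 10)²/5))² = (62 + (12/5 - 6/5*13²))² = (62 + (12/5 - 6/5*169))² = (62 + (12/5 - 1014/5))² = (62 - 1002/5)² = (-692/5)² = 478864/25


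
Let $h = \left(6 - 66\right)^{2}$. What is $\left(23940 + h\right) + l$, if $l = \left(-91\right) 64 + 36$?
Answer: $21752$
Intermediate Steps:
$l = -5788$ ($l = -5824 + 36 = -5788$)
$h = 3600$ ($h = \left(-60\right)^{2} = 3600$)
$\left(23940 + h\right) + l = \left(23940 + 3600\right) - 5788 = 27540 - 5788 = 21752$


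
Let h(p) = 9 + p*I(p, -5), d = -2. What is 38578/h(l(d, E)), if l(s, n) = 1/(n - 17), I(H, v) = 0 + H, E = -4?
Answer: 8506449/1985 ≈ 4285.4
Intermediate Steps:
I(H, v) = H
l(s, n) = 1/(-17 + n)
h(p) = 9 + p**2 (h(p) = 9 + p*p = 9 + p**2)
38578/h(l(d, E)) = 38578/(9 + (1/(-17 - 4))**2) = 38578/(9 + (1/(-21))**2) = 38578/(9 + (-1/21)**2) = 38578/(9 + 1/441) = 38578/(3970/441) = 38578*(441/3970) = 8506449/1985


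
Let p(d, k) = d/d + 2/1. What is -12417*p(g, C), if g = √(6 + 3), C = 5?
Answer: -37251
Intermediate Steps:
g = 3 (g = √9 = 3)
p(d, k) = 3 (p(d, k) = 1 + 2*1 = 1 + 2 = 3)
-12417*p(g, C) = -12417*3 = -37251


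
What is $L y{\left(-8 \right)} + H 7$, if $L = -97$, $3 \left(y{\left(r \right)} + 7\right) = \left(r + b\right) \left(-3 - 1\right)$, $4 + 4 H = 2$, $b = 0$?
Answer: $- \frac{2155}{6} \approx -359.17$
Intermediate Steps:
$H = - \frac{1}{2}$ ($H = -1 + \frac{1}{4} \cdot 2 = -1 + \frac{1}{2} = - \frac{1}{2} \approx -0.5$)
$y{\left(r \right)} = -7 - \frac{4 r}{3}$ ($y{\left(r \right)} = -7 + \frac{\left(r + 0\right) \left(-3 - 1\right)}{3} = -7 + \frac{r \left(-4\right)}{3} = -7 + \frac{\left(-4\right) r}{3} = -7 - \frac{4 r}{3}$)
$L y{\left(-8 \right)} + H 7 = - 97 \left(-7 - - \frac{32}{3}\right) - \frac{7}{2} = - 97 \left(-7 + \frac{32}{3}\right) - \frac{7}{2} = \left(-97\right) \frac{11}{3} - \frac{7}{2} = - \frac{1067}{3} - \frac{7}{2} = - \frac{2155}{6}$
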